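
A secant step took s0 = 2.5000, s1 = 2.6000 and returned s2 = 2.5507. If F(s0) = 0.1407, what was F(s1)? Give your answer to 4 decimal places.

-0.1368

The secant line through (2.5000, 0.1407) and (2.6000, F(s1)) crosses zero at s2 = 2.5507.
So (2.5000, 0.1407), (2.6000, F(s1)), (2.5507, 0) are collinear:
F(s1) = 0.1407 · (2.6000 − 2.5507) / (2.5000 − 2.5507) = 0.1407 · (0.049300)/(-0.050700) = -0.136815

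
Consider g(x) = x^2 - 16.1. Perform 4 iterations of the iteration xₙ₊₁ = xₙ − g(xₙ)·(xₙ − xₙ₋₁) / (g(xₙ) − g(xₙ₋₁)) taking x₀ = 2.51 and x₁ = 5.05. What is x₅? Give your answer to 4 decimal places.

4.0125

g(2.51) = -9.799900, g(5.05) = 9.402500
x₂ = 5.050000 − 9.402500·(5.050000 − 2.510000) / (9.402500 − (-9.799900)) = 5.050000 − (23.882350)/(19.202400) = 3.806283
g(3.806283) = -1.612209
x₃ = 3.806283 − (-1.612209)·(3.806283 − 5.050000) / (-1.612209 − 9.402500) = 3.806283 − (2.005132)/(-11.014709) = 3.988324
g(3.988324) = -0.193269
x₄ = 3.988324 − (-0.193269)·(3.988324 − 3.806283) / (-0.193269 − (-1.612209)) = 3.988324 − (-0.035183)/(1.418940) = 4.013120
g(4.013120) = 0.005129
x₅ = 4.013120 − 0.005129·(4.013120 − 3.988324) / (0.005129 − (-0.193269)) = 4.013120 − (0.000127)/(0.198397) = 4.012479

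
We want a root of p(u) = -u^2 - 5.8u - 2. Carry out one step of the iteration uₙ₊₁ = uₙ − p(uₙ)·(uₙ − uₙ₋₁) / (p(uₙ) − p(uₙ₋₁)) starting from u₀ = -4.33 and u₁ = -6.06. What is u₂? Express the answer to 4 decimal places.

p(-4.33) = 4.365100, p(-6.06) = -3.575600
u₂ = -6.060000 − (-3.575600)·(-6.060000 − (-4.330000)) / (-3.575600 − 4.365100) = -6.060000 − (6.185788)/(-7.940700) = -5.281002

-5.2810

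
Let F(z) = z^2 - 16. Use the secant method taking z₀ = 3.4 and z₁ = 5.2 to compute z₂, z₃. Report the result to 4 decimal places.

F(3.4) = -4.440000, F(5.2) = 11.040000
z₂ = 5.200000 − 11.040000·(5.200000 − 3.400000) / (11.040000 − (-4.440000)) = 5.200000 − (19.872000)/(15.480000) = 3.916279
F(3.916279) = -0.662758
z₃ = 3.916279 − (-0.662758)·(3.916279 − 5.200000) / (-0.662758 − 11.040000) = 3.916279 − (0.850797)/(-11.702758) = 3.988980

3.9163, 3.9890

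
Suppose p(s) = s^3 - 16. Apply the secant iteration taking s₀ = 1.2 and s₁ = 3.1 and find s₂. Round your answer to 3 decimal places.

p(1.2) = -14.27200, p(3.1) = 13.79100
s₂ = 3.10000 − 13.79100·(3.10000 − 1.20000) / (13.79100 − (-14.27200)) = 3.10000 − (26.20290)/(28.06300) = 2.16628

2.166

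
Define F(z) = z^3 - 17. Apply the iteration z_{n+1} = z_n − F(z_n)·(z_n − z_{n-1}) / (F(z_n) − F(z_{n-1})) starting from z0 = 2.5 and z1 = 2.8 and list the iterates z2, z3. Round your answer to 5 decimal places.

F(2.5) = -1.3750000, F(2.8) = 4.9520000
z2 = 2.8000000 − 4.9520000·(2.8000000 − 2.5000000) / (4.9520000 − (-1.3750000)) = 2.8000000 − (1.4856000)/(6.3270000) = 2.5651968
F(2.5651968) = -0.1204037
z3 = 2.5651968 − (-0.1204037)·(2.5651968 − 2.8000000) / (-0.1204037 − 4.9520000) = 2.5651968 − (0.0282712)/(-5.0724037) = 2.5707703

2.56520, 2.57077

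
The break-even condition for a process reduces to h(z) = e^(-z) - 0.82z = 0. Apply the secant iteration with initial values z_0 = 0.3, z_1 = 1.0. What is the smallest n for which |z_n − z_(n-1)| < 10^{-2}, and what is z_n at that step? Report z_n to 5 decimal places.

h(0.3) = 0.4948182, h(1.0) = -0.4521206
z_2 = 1.0000000 − (-0.4521206)·(0.7000000)/(-0.9469388) = 0.6657816;  |Δ| = 0.3342184
h(0.6657816) = -0.0320691
z_3 = 0.6657816 − (-0.0320691)·(-0.3342184)/(0.4200514) = 0.6402654;  |Δ| = 0.0255162
h(0.6402654) = 0.0021349
z_4 = 0.6402654 − 0.0021349·(-0.0255162)/(0.0342040) = 0.6418580;  |Δ| = 0.0015926
|z_4 − z_3| = 0.0015926 < 10^{-2}

n = 4, z_n = 0.64186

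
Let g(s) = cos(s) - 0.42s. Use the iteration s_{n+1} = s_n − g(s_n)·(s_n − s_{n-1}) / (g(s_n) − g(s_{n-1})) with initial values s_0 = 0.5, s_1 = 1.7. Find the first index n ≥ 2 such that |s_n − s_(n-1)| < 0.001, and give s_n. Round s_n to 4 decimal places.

n = 5, s_n = 1.0936

g(0.5) = 0.667583, g(1.7) = -0.842844
s_2 = 1.700000 − (-0.842844)·(1.200000)/(-1.510427) = 1.030379;  |Δ| = 0.669621
g(1.030379) = 0.081734
s_3 = 1.030379 − 0.081734·(-0.669621)/(0.924579) = 1.089575;  |Δ| = 0.059196
g(1.089575) = 0.005241
s_4 = 1.089575 − 0.005241·(0.059196)/(-0.076494) = 1.093631;  |Δ| = 0.004056
g(1.093631) = -0.000061
s_5 = 1.093631 − (-0.000061)·(0.004056)/(-0.005302) = 1.093584;  |Δ| = 0.000047
|s_5 − s_4| = 0.000047 < 0.001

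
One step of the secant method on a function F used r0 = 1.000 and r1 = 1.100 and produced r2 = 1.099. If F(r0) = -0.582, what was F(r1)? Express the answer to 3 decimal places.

0.006

The secant line through (1.000, -0.582) and (1.100, F(r1)) crosses zero at r2 = 1.099.
So (1.000, -0.582), (1.100, F(r1)), (1.099, 0) are collinear:
F(r1) = -0.582 · (1.100 − 1.099) / (1.000 − 1.099) = -0.582 · (0.00100)/(-0.09900) = 0.00588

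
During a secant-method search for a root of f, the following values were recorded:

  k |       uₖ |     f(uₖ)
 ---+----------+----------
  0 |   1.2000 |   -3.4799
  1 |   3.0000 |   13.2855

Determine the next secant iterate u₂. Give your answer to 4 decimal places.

1.5736

u₂ = 3.0000 − 13.2855·(3.0000 − 1.2000) / (13.2855 − (-3.4799))
   = 3.0000 − (23.913900)/(16.765400) = 1.573616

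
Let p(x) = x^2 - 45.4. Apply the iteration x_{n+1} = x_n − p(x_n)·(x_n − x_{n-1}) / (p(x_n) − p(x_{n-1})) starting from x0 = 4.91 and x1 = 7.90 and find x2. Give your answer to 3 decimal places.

p(4.91) = -21.29190, p(7.90) = 17.01000
x2 = 7.90000 − 17.01000·(7.90000 − 4.91000) / (17.01000 − (-21.29190)) = 7.90000 − (50.85990)/(38.30190) = 6.57213

6.572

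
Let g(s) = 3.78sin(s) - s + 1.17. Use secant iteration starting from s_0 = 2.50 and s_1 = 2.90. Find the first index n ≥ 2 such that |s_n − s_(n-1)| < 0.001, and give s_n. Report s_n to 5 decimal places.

n = 4, s_n = 2.71929

g(2.50) = 0.9322247, g(2.90) = -0.8256375
s_2 = 2.9000000 − (-0.8256375)·(0.4000000)/(-1.7578622) = 2.7121269;  |Δ| = 0.1878731
g(2.7121269) = 0.0318089
s_3 = 2.7121269 − 0.0318089·(-0.1878731)/(0.8574464) = 2.7190965;  |Δ| = 0.0069696
g(2.7190965) = 0.0008487
s_4 = 2.7190965 − 0.0008487·(0.0069696)/(-0.0309601) = 2.7192875;  |Δ| = 0.0001911
|s_4 − s_3| = 0.0001911 < 0.001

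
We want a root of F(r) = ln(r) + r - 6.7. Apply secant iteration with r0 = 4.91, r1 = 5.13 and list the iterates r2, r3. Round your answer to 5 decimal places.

F(4.91) = -0.1987261, F(5.13) = 0.0651057
r2 = 5.1300000 − 0.0651057·(5.1300000 − 4.9100000) / (0.0651057 − (-0.1987261)) = 5.1300000 − (0.0143232)/(0.2638317) = 5.0757107
F(5.0757107) = 0.0001772
r3 = 5.0757107 − 0.0001772·(5.0757107 − 5.1300000) / (0.0001772 − 0.0651057) = 5.0757107 − (-0.0000096)/(-0.0649284) = 5.0755625

5.07571, 5.07556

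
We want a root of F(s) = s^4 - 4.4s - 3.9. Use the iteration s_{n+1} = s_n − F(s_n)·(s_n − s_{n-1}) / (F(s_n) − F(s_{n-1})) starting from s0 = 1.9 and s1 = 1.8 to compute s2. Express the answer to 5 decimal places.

F(1.9) = 0.7721000, F(1.8) = -1.3224000
s2 = 1.8000000 − (-1.3224000)·(1.8000000 − 1.9000000) / (-1.3224000 − 0.7721000) = 1.8000000 − (0.1322400)/(-2.0945000) = 1.8631368

1.86314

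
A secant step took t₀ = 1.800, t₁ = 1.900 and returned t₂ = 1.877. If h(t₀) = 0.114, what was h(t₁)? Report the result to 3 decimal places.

-0.034

The secant line through (1.800, 0.114) and (1.900, h(t₁)) crosses zero at t₂ = 1.877.
So (1.800, 0.114), (1.900, h(t₁)), (1.877, 0) are collinear:
h(t₁) = 0.114 · (1.900 − 1.877) / (1.800 − 1.877) = 0.114 · (0.02300)/(-0.07700) = -0.03405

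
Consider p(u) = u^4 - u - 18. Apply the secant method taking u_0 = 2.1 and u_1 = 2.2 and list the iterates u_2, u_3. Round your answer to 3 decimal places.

2.117, 2.118

p(2.1) = -0.65190, p(2.2) = 3.22560
u_2 = 2.20000 − 3.22560·(2.20000 − 2.10000) / (3.22560 − (-0.65190)) = 2.20000 − (0.32256)/(3.87750) = 2.11681
p(2.11681) = -0.03840
u_3 = 2.11681 − (-0.03840)·(2.11681 − 2.20000) / (-0.03840 − 3.22560) = 2.11681 − (0.00319)/(-3.26400) = 2.11779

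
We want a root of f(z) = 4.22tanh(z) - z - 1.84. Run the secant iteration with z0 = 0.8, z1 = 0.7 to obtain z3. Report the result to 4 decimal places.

0.6938

f(0.8) = 0.162235, f(0.7) = 0.010432
z2 = 0.700000 − 0.010432·(0.700000 − 0.800000) / (0.010432 − 0.162235) = 0.700000 − (-0.001043)/(-0.151803) = 0.693128
f(0.693128) = -0.001180
z3 = 0.693128 − (-0.001180)·(0.693128 − 0.700000) / (-0.001180 − 0.010432) = 0.693128 − (0.000008)/(-0.011612) = 0.693826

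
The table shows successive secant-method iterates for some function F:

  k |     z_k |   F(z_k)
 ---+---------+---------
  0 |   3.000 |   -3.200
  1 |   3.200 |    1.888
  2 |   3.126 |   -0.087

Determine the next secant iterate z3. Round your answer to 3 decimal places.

3.129

z3 = 3.126 − (-0.087)·(3.126 − 3.200) / (-0.087 − 1.888)
   = 3.126 − (0.00644)/(-1.97500) = 3.12926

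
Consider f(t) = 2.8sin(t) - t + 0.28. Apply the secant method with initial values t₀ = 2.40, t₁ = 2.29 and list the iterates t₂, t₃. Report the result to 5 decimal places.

f(2.40) = -0.2287031, f(2.29) = 0.0965256
t₂ = 2.2900000 − 0.0965256·(2.2900000 − 2.4000000) / (0.0965256 − (-0.2287031)) = 2.2900000 − (-0.0106178)/(0.3252287) = 2.3226472
f(2.3226472) = 0.0025455
t₃ = 2.3226472 − 0.0025455·(2.3226472 − 2.2900000) / (0.0025455 − 0.0965256) = 2.3226472 − (0.0000831)/(-0.0939801) = 2.3235315

2.32265, 2.32353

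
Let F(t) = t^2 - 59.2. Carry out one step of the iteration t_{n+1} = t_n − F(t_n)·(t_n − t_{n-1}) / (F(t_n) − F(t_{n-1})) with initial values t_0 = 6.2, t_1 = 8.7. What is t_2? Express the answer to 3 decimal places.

7.593

F(6.2) = -20.76000, F(8.7) = 16.49000
t_2 = 8.70000 − 16.49000·(8.70000 − 6.20000) / (16.49000 − (-20.76000)) = 8.70000 − (41.22500)/(37.25000) = 7.59329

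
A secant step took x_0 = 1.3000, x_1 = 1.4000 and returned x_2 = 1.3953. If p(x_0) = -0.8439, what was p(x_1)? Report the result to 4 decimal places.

0.0416

The secant line through (1.3000, -0.8439) and (1.4000, p(x_1)) crosses zero at x_2 = 1.3953.
So (1.3000, -0.8439), (1.4000, p(x_1)), (1.3953, 0) are collinear:
p(x_1) = -0.8439 · (1.4000 − 1.3953) / (1.3000 − 1.3953) = -0.8439 · (0.004700)/(-0.095300) = 0.041619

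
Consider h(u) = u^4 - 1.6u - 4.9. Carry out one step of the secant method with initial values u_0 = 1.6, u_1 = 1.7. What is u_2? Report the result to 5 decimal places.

1.65532

h(1.6) = -0.9064000, h(1.7) = 0.7321000
u_2 = 1.7000000 − 0.7321000·(1.7000000 − 1.6000000) / (0.7321000 − (-0.9064000)) = 1.7000000 − (0.0732100)/(1.6385000) = 1.6553189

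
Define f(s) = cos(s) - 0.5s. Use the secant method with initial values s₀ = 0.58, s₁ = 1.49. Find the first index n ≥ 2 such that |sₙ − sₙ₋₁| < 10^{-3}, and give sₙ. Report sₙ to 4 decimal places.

f(0.58) = 0.546463, f(1.49) = -0.664292
s₂ = 1.490000 − (-0.664292)·(0.910000)/(-1.210754) = 0.990720;  |Δ| = 0.499280
f(0.990720) = 0.052728
s₃ = 0.990720 − 0.052728·(-0.499280)/(0.717019) = 1.027436;  |Δ| = 0.036716
f(1.027436) = 0.003298
s₄ = 1.027436 − 0.003298·(0.036716)/(-0.049430) = 1.029885;  |Δ| = 0.002449
f(1.029885) = -0.000025
s₅ = 1.029885 − (-0.000025)·(0.002449)/(-0.003323) = 1.029867;  |Δ| = 0.000019
|s₅ − s₄| = 0.000019 < 10^{-3}

n = 5, sₙ = 1.0299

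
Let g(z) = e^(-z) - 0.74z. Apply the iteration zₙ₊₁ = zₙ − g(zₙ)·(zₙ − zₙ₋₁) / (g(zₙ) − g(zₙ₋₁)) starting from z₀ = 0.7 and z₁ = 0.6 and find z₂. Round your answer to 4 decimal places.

0.6830

g(0.7) = -0.021415, g(0.6) = 0.104812
z₂ = 0.600000 − 0.104812·(0.600000 − 0.700000) / (0.104812 − (-0.021415)) = 0.600000 − (-0.010481)/(0.126226) = 0.683035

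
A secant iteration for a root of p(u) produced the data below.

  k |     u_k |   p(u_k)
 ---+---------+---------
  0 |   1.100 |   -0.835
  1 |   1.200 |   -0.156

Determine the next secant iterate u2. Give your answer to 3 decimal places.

1.223

u2 = 1.200 − (-0.156)·(1.200 − 1.100) / (-0.156 − (-0.835))
   = 1.200 − (-0.01560)/(0.67900) = 1.22297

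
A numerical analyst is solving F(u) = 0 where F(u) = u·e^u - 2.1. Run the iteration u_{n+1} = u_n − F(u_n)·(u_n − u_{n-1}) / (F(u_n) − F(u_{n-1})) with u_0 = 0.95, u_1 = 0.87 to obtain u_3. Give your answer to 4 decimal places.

0.8752

F(0.95) = 0.356424, F(0.87) = -0.023388
u_2 = 0.870000 − (-0.023388)·(0.870000 − 0.950000) / (-0.023388 − 0.356424) = 0.870000 − (0.001871)/(-0.379812) = 0.874926
F(0.874926) = -0.001316
u_3 = 0.874926 − (-0.001316)·(0.874926 − 0.870000) / (-0.001316 − (-0.023388)) = 0.874926 − (-0.000006)/(0.022071) = 0.875220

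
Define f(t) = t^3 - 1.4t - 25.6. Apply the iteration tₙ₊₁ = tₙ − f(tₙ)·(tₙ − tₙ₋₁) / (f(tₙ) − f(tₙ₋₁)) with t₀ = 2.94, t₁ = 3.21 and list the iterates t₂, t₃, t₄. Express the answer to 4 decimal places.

3.0995, 3.1052, 3.1054

f(2.94) = -4.303816, f(3.21) = 2.982161
t₂ = 3.210000 − 2.982161·(3.210000 − 2.940000) / (2.982161 − (-4.303816)) = 3.210000 − (0.805183)/(7.285977) = 3.099489
f(3.099489) = -0.163025
t₃ = 3.099489 − (-0.163025)·(3.099489 − 3.210000) / (-0.163025 − 2.982161) = 3.099489 − (0.018016)/(-3.145186) = 3.105217
f(3.105217) = -0.005651
t₄ = 3.105217 − (-0.005651)·(3.105217 − 3.099489) / (-0.005651 − (-0.163025)) = 3.105217 − (-0.000032)/(0.157374) = 3.105422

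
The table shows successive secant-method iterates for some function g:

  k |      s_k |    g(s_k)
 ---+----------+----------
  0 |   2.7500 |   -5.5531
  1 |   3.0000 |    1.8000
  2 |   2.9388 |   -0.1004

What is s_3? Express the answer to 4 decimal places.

s_3 = 2.9388 − (-0.1004)·(2.9388 − 3.0000) / (-0.1004 − 1.8000)
   = 2.9388 − (0.006144)/(-1.900400) = 2.942033

2.9420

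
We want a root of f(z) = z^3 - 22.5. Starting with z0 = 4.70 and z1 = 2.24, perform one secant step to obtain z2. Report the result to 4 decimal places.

f(4.70) = 81.323000, f(2.24) = -11.260576
z2 = 2.240000 − (-11.260576)·(2.240000 − 4.700000) / (-11.260576 − 81.323000) = 2.240000 − (27.701017)/(-92.583576) = 2.539200

2.5392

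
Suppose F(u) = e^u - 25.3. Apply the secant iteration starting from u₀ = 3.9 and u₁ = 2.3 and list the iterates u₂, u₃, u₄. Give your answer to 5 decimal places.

2.92192, 3.40795, 3.20297

F(3.9) = 24.1024491, F(2.3) = -15.3258175
u₂ = 2.3000000 − (-15.3258175)·(2.3000000 − 3.9000000) / (-15.3258175 − 24.1024491) = 2.3000000 − (24.5213081)/(-39.4282667) = 2.9219220
F(2.9219220) = -6.7230412
u₃ = 2.9219220 − (-6.7230412)·(2.9219220 − 2.3000000) / (-6.7230412 − (-15.3258175)) = 2.9219220 − (-4.1812075)/(8.6027764) = 3.4079520
F(3.4079520) = 4.9033259
u₄ = 3.4079520 − 4.9033259·(3.4079520 − 2.9219220) / (4.9033259 − (-6.7230412)) = 3.4079520 − (2.3831635)/(11.6263671) = 3.2029728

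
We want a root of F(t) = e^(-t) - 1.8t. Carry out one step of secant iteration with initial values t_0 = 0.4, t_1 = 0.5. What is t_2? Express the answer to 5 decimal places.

0.37962

F(0.4) = -0.0496800, F(0.5) = -0.2934693
t_2 = 0.5000000 − (-0.2934693)·(0.5000000 − 0.4000000) / (-0.2934693 − (-0.0496800)) = 0.5000000 − (-0.0293469)/(-0.2437894) = 0.3796218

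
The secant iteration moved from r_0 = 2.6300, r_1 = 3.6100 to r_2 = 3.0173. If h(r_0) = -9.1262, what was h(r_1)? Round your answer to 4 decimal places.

13.9662

The secant line through (2.6300, -9.1262) and (3.6100, h(r_1)) crosses zero at r_2 = 3.0173.
So (2.6300, -9.1262), (3.6100, h(r_1)), (3.0173, 0) are collinear:
h(r_1) = -9.1262 · (3.6100 − 3.0173) / (2.6300 − 3.0173) = -9.1262 · (0.592700)/(-0.387300) = 13.966173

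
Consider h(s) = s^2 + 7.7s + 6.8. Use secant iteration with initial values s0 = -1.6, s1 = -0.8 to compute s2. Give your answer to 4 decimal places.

-1.0415

h(-1.6) = -2.960000, h(-0.8) = 1.280000
s2 = -0.800000 − 1.280000·(-0.800000 − (-1.600000)) / (1.280000 − (-2.960000)) = -0.800000 − (1.024000)/(4.240000) = -1.041509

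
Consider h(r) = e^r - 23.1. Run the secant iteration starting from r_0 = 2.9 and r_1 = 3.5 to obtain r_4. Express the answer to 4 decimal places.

3.1400

h(2.9) = -4.925855, h(3.5) = 10.015452
r_2 = 3.500000 − 10.015452·(3.500000 − 2.900000) / (10.015452 − (-4.925855)) = 3.500000 − (6.009271)/(14.941307) = 3.097808
h(3.097808) = -0.950649
r_3 = 3.097808 − (-0.950649)·(3.097808 − 3.500000) / (-0.950649 − 10.015452) = 3.097808 − (0.382343)/(-10.966101) = 3.132674
h(3.132674) = -0.164771
r_4 = 3.132674 − (-0.164771)·(3.132674 − 3.097808) / (-0.164771 − (-0.950649)) = 3.132674 − (-0.005745)/(0.785878) = 3.139984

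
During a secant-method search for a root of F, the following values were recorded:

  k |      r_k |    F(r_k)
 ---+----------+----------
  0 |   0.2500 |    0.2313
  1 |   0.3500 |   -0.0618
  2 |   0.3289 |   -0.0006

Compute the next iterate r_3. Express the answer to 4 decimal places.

r_3 = 0.3289 − (-0.0006)·(0.3289 − 0.3500) / (-0.0006 − (-0.0618))
   = 0.3289 − (0.000013)/(0.061200) = 0.328693

0.3287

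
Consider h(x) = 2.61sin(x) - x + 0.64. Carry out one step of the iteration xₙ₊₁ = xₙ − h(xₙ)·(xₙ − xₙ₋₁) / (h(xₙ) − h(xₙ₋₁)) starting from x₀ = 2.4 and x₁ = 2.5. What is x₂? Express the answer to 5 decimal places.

h(2.4) = 0.0029589, h(2.5) = -0.2979877
x₂ = 2.5000000 − (-0.2979877)·(2.5000000 − 2.4000000) / (-0.2979877 − 0.0029589) = 2.5000000 − (-0.0297988)/(-0.3009466) = 2.4009832

2.40098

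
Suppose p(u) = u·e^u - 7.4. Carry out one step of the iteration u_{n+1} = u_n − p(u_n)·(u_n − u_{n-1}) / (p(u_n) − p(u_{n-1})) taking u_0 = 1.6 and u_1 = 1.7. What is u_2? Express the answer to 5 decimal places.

p(1.6) = 0.5248519, p(1.7) = 1.9057106
u_2 = 1.7000000 − 1.9057106·(1.7000000 − 1.6000000) / (1.9057106 − 0.5248519) = 1.7000000 − (0.1905711)/(1.3808587) = 1.5619909

1.56199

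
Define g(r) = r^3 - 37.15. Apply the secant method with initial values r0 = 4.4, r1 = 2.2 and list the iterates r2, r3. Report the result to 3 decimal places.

g(4.4) = 48.03400, g(2.2) = -26.50200
r2 = 2.20000 − (-26.50200)·(2.20000 − 4.40000) / (-26.50200 − 48.03400) = 2.20000 − (58.30440)/(-74.53600) = 2.98223
g(2.98223) = -10.62692
r3 = 2.98223 − (-10.62692)·(2.98223 − 2.20000) / (-10.62692 − (-26.50200)) = 2.98223 − (-8.31271)/(15.87508) = 3.50586

2.982, 3.506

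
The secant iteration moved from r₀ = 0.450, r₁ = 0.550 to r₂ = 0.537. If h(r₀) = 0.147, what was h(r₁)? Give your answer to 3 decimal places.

The secant line through (0.450, 0.147) and (0.550, h(r₁)) crosses zero at r₂ = 0.537.
So (0.450, 0.147), (0.550, h(r₁)), (0.537, 0) are collinear:
h(r₁) = 0.147 · (0.550 − 0.537) / (0.450 − 0.537) = 0.147 · (0.01300)/(-0.08700) = -0.02197

-0.022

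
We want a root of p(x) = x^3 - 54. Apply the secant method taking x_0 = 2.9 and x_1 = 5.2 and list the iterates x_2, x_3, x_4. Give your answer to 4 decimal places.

p(2.9) = -29.611000, p(5.2) = 86.608000
x_2 = 5.200000 − 86.608000·(5.200000 − 2.900000) / (86.608000 − (-29.611000)) = 5.200000 − (199.198400)/(116.219000) = 3.486008
p(3.486008) = -11.637142
x_3 = 3.486008 − (-11.637142)·(3.486008 − 5.200000) / (-11.637142 − 86.608000) = 3.486008 − (19.945964)/(-98.245142) = 3.689031
p(3.689031) = -3.796174
x_4 = 3.689031 − (-3.796174)·(3.689031 − 3.486008) / (-3.796174 − (-11.637142)) = 3.689031 − (-0.770708)/(7.840967) = 3.787323

3.4860, 3.6890, 3.7873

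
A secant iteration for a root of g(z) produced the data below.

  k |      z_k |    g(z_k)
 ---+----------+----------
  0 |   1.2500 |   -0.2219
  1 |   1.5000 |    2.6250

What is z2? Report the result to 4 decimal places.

1.2695

z2 = 1.5000 − 2.6250·(1.5000 − 1.2500) / (2.6250 − (-0.2219))
   = 1.5000 − (0.656250)/(2.846900) = 1.269486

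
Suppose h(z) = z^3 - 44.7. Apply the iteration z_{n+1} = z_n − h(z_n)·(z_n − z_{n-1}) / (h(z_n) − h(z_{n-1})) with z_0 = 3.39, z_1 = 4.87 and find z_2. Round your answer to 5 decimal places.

h(3.39) = -5.7417810, h(4.87) = 70.8013030
z_2 = 4.8700000 − 70.8013030·(4.8700000 − 3.3900000) / (70.8013030 − (-5.7417810)) = 4.8700000 − (104.7859284)/(76.5430840) = 3.5010203

3.50102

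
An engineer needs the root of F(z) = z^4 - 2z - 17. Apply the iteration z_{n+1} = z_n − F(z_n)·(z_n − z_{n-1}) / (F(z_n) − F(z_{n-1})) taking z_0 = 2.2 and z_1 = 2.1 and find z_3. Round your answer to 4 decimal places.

F(2.2) = 2.025600, F(2.1) = -1.751900
z_2 = 2.100000 − (-1.751900)·(2.100000 − 2.200000) / (-1.751900 − 2.025600) = 2.100000 − (0.175190)/(-3.777500) = 2.146377
F(2.146377) = -0.068902
z_3 = 2.146377 − (-0.068902)·(2.146377 − 2.100000) / (-0.068902 − (-1.751900)) = 2.146377 − (-0.003195)/(1.682998) = 2.148276

2.1483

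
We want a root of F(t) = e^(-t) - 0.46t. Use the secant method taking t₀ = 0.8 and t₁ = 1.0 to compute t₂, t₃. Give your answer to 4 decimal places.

F(0.8) = 0.081329, F(1.0) = -0.092121
t₂ = 1.000000 − (-0.092121)·(1.000000 − 0.800000) / (-0.092121 − 0.081329) = 1.000000 − (-0.018424)/(-0.173450) = 0.893778
F(0.893778) = -0.002031
t₃ = 0.893778 − (-0.002031)·(0.893778 − 1.000000) / (-0.002031 − (-0.092121)) = 0.893778 − (0.000216)/(0.090090) = 0.891384

0.8938, 0.8914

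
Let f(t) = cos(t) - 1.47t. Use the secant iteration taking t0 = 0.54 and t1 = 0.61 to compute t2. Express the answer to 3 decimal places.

f(0.54) = 0.06391, f(0.61) = -0.07705
t2 = 0.61000 − (-0.07705)·(0.61000 − 0.54000) / (-0.07705 − 0.06391) = 0.61000 − (-0.00539)/(-0.14096) = 0.57174

0.572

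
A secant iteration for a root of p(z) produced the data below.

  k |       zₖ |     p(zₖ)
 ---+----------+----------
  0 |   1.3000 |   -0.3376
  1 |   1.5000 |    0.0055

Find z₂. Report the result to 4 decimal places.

1.4968

z₂ = 1.5000 − 0.0055·(1.5000 − 1.3000) / (0.0055 − (-0.3376))
   = 1.5000 − (0.001100)/(0.343100) = 1.496794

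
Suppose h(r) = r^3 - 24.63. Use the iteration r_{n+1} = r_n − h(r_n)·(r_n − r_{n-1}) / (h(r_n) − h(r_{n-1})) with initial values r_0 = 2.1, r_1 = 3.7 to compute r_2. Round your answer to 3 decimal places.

2.694

h(2.1) = -15.36900, h(3.7) = 26.02300
r_2 = 3.70000 − 26.02300·(3.70000 − 2.10000) / (26.02300 − (-15.36900)) = 3.70000 − (41.63680)/(41.39200) = 2.69409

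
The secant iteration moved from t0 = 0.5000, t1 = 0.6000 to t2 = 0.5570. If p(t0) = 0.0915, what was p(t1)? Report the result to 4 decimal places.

-0.0690

The secant line through (0.5000, 0.0915) and (0.6000, p(t1)) crosses zero at t2 = 0.5570.
So (0.5000, 0.0915), (0.6000, p(t1)), (0.5570, 0) are collinear:
p(t1) = 0.0915 · (0.6000 − 0.5570) / (0.5000 − 0.5570) = 0.0915 · (0.043000)/(-0.057000) = -0.069026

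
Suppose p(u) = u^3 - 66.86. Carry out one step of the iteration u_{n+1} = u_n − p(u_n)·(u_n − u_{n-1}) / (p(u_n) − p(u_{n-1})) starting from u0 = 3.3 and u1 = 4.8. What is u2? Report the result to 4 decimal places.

p(3.3) = -30.923000, p(4.8) = 43.732000
u2 = 4.800000 − 43.732000·(4.800000 − 3.300000) / (43.732000 − (-30.923000)) = 4.800000 − (65.598000)/(74.655000) = 3.921318

3.9213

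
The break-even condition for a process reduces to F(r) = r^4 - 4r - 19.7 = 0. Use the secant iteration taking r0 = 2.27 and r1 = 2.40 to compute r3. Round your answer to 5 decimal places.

F(2.27) = -2.2276216, F(2.40) = 3.8776000
r2 = 2.4000000 − 3.8776000·(2.4000000 − 2.2700000) / (3.8776000 − (-2.2276216)) = 2.4000000 − (0.5040880)/(6.1052216) = 2.3174333
F(2.3174333) = -0.1274941
r3 = 2.3174333 − (-0.1274941)·(2.3174333 − 2.4000000) / (-0.1274941 − 3.8776000) = 2.3174333 − (0.0105268)/(-4.0050941) = 2.3200616

2.32006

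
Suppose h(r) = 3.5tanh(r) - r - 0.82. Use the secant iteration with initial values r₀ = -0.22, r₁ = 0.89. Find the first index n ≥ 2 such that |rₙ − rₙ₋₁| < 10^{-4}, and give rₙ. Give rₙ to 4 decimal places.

h(-0.22) = -1.357813, h(0.89) = 0.779878
r₂ = 0.890000 − 0.779878·(1.110000)/(2.137691) = 0.485047;  |Δ| = 0.404953
h(0.485047) = 0.270921
r₃ = 0.485047 − 0.270921·(-0.404953)/(-0.508958) = 0.269488;  |Δ| = 0.215558
h(0.269488) = -0.168468
r₄ = 0.269488 − (-0.168468)·(-0.215558)/(-0.439388) = 0.352137;  |Δ| = 0.082648
h(0.352137) = 0.011805
r₅ = 0.352137 − 0.011805·(0.082648)/(0.180273) = 0.346724;  |Δ| = 0.005412
h(0.346724) = 0.000412
r₆ = 0.346724 − 0.000412·(-0.005412)/(-0.011394) = 0.346529;  |Δ| = 0.000196
h(0.346529) = -0.000001
r₇ = 0.346529 − (-0.000001)·(-0.000196)/(-0.000413) = 0.346530;  |Δ| = 0.000001
|r₇ − r₆| = 0.000001 < 10^{-4}

n = 7, rₙ = 0.3465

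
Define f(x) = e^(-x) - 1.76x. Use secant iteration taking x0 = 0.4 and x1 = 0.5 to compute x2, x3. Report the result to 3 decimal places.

f(0.4) = -0.03368, f(0.5) = -0.27347
x2 = 0.50000 − (-0.27347)·(0.50000 − 0.40000) / (-0.27347 − (-0.03368)) = 0.50000 − (-0.02735)/(-0.23979) = 0.38595
f(0.38595) = 0.00052
x3 = 0.38595 − 0.00052·(0.38595 − 0.50000) / (0.00052 − (-0.27347)) = 0.38595 − (-0.00006)/(0.27399) = 0.38617

0.386, 0.386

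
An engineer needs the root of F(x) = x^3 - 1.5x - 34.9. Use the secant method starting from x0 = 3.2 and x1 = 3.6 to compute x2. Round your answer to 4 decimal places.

F(3.2) = -6.932000, F(3.6) = 6.356000
x2 = 3.600000 − 6.356000·(3.600000 − 3.200000) / (6.356000 − (-6.932000)) = 3.600000 − (2.542400)/(13.288000) = 3.408669

3.4087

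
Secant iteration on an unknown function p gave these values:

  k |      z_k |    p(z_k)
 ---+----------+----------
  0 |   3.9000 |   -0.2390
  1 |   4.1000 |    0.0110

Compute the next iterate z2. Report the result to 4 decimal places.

4.0912

z2 = 4.1000 − 0.0110·(4.1000 − 3.9000) / (0.0110 − (-0.2390))
   = 4.1000 − (0.002200)/(0.250000) = 4.091200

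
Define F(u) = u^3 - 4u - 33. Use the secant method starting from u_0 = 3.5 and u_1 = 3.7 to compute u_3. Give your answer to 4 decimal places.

3.6211

F(3.5) = -4.125000, F(3.7) = 2.853000
u_2 = 3.700000 − 2.853000·(3.700000 − 3.500000) / (2.853000 − (-4.125000)) = 3.700000 − (0.570600)/(6.978000) = 3.618229
F(3.618229) = -0.104588
u_3 = 3.618229 − (-0.104588)·(3.618229 − 3.700000) / (-0.104588 − 2.853000) = 3.618229 − (0.008552)/(-2.957588) = 3.621120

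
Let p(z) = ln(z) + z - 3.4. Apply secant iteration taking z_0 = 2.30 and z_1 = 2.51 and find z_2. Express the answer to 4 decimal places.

2.4886

p(2.30) = -0.267091, p(2.51) = 0.030283
z_2 = 2.510000 − 0.030283·(2.510000 − 2.300000) / (0.030283 − (-0.267091)) = 2.510000 − (0.006359)/(0.297374) = 2.488615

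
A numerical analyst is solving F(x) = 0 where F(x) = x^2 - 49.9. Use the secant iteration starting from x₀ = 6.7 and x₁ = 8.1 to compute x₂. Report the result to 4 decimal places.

F(6.7) = -5.010000, F(8.1) = 15.710000
x₂ = 8.100000 − 15.710000·(8.100000 − 6.700000) / (15.710000 − (-5.010000)) = 8.100000 − (21.994000)/(20.720000) = 7.038514

7.0385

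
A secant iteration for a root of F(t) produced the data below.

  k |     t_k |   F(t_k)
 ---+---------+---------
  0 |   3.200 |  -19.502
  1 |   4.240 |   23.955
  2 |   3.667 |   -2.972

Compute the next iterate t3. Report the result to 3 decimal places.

3.730

t3 = 3.667 − (-2.972)·(3.667 − 4.240) / (-2.972 − 23.955)
   = 3.667 − (1.70296)/(-26.92700) = 3.73024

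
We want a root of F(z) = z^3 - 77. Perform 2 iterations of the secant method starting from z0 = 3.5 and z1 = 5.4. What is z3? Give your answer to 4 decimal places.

4.2105

F(3.5) = -34.125000, F(5.4) = 80.464000
z2 = 5.400000 − 80.464000·(5.400000 − 3.500000) / (80.464000 − (-34.125000)) = 5.400000 − (152.881600)/(114.589000) = 4.065827
F(4.065827) = -9.788042
z3 = 4.065827 − (-9.788042)·(4.065827 − 5.400000) / (-9.788042 − 80.464000) = 4.065827 − (13.058946)/(-90.252042) = 4.210521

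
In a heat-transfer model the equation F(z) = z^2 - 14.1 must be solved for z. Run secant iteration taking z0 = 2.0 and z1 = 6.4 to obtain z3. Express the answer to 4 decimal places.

3.6028

F(2.0) = -10.100000, F(6.4) = 26.860000
z2 = 6.400000 − 26.860000·(6.400000 − 2.000000) / (26.860000 − (-10.100000)) = 6.400000 − (118.184000)/(36.960000) = 3.202381
F(3.202381) = -3.844756
z3 = 3.202381 − (-3.844756)·(3.202381 − 6.400000) / (-3.844756 − 26.860000) = 3.202381 − (12.294066)/(-30.704756) = 3.602777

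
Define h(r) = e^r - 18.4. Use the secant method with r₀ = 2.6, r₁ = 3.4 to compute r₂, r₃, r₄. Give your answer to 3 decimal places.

h(2.6) = -4.93626, h(3.4) = 11.56410
r₂ = 3.40000 − 11.56410·(3.40000 − 2.60000) / (11.56410 − (-4.93626)) = 3.40000 − (9.25128)/(16.50036) = 2.83933
h(2.83933) = -1.29572
r₃ = 2.83933 − (-1.29572)·(2.83933 − 3.40000) / (-1.29572 − 11.56410) = 2.83933 − (0.72647)/(-12.85982) = 2.89582
h(2.89582) = -0.30166
r₄ = 2.89582 − (-0.30166)·(2.89582 − 2.83933) / (-0.30166 − (-1.29572)) = 2.89582 − (-0.01704)/(0.99406) = 2.91296

2.839, 2.896, 2.913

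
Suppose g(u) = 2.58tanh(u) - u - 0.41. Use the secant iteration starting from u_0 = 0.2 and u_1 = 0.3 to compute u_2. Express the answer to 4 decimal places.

g(0.2) = -0.100772, g(0.3) = 0.041587
u_2 = 0.300000 − 0.041587·(0.300000 − 0.200000) / (0.041587 − (-0.100772)) = 0.300000 − (0.004159)/(0.142358) = 0.270787

0.2708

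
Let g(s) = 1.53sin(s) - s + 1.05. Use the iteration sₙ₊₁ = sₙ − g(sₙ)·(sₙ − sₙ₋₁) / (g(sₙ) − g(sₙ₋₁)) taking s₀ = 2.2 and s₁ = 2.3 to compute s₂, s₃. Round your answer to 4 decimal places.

g(2.2) = 0.086999, g(2.3) = -0.109071
s₂ = 2.300000 − (-0.109071)·(2.300000 − 2.200000) / (-0.109071 − 0.086999) = 2.300000 − (-0.010907)/(-0.196071) = 2.244372
g(2.244372) = 0.001471
s₃ = 2.244372 − 0.001471·(2.244372 − 2.300000) / (0.001471 − (-0.109071)) = 2.244372 − (-0.000082)/(0.110542) = 2.245112

2.2444, 2.2451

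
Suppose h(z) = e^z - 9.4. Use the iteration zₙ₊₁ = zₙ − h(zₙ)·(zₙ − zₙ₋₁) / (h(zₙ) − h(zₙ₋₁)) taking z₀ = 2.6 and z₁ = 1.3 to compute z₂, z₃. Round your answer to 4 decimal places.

2.0606, 2.3424

h(2.6) = 4.063738, h(1.3) = -5.730703
z₂ = 1.300000 − (-5.730703)·(1.300000 − 2.600000) / (-5.730703 − 4.063738) = 1.300000 − (7.449914)/(-9.794441) = 2.060627
h(2.060627) = -1.549111
z₃ = 2.060627 − (-1.549111)·(2.060627 − 1.300000) / (-1.549111 − (-5.730703)) = 2.060627 − (-1.178295)/(4.181592) = 2.342408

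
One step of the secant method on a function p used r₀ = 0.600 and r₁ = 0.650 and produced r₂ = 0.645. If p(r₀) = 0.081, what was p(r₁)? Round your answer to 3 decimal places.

-0.009

The secant line through (0.600, 0.081) and (0.650, p(r₁)) crosses zero at r₂ = 0.645.
So (0.600, 0.081), (0.650, p(r₁)), (0.645, 0) are collinear:
p(r₁) = 0.081 · (0.650 − 0.645) / (0.600 − 0.645) = 0.081 · (0.00500)/(-0.04500) = -0.00900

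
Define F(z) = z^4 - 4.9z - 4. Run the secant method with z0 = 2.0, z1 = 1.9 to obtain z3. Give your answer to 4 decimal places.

F(2.0) = 2.200000, F(1.9) = -0.277900
z2 = 1.900000 − (-0.277900)·(1.900000 − 2.000000) / (-0.277900 − 2.200000) = 1.900000 − (0.027790)/(-2.477900) = 1.911215
F(1.911215) = -0.022420
z3 = 1.911215 − (-0.022420)·(1.911215 − 1.900000) / (-0.022420 − (-0.277900)) = 1.911215 − (-0.000251)/(0.255480) = 1.912199

1.9122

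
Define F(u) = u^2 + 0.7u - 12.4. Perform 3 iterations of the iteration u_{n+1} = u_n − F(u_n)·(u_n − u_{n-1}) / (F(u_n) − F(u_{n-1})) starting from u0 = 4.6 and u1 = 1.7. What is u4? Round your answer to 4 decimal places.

F(4.6) = 11.980000, F(1.7) = -8.320000
u2 = 1.700000 − (-8.320000)·(1.700000 − 4.600000) / (-8.320000 − 11.980000) = 1.700000 − (24.128000)/(-20.300000) = 2.888571
F(2.888571) = -2.034155
u3 = 2.888571 − (-2.034155)·(2.888571 − 1.700000) / (-2.034155 − (-8.320000)) = 2.888571 − (-2.417739)/(6.285845) = 3.273204
F(3.273204) = 0.605105
u4 = 3.273204 − 0.605105·(3.273204 − 2.888571) / (0.605105 − (-2.034155)) = 3.273204 − (0.232743)/(2.639260) = 3.185019

3.1850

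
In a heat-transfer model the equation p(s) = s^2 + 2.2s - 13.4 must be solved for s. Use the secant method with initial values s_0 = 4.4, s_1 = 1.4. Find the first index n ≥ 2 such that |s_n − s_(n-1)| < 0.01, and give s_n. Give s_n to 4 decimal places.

n = 5, s_n = 2.7223

p(4.4) = 15.640000, p(1.4) = -8.360000
s_2 = 1.400000 − (-8.360000)·(-3.000000)/(-24.000000) = 2.445000;  |Δ| = 1.045000
p(2.445000) = -2.042975
s_3 = 2.445000 − (-2.042975)·(1.045000)/(6.317025) = 2.782961;  |Δ| = 0.337961
p(2.782961) = 0.467387
s_4 = 2.782961 − 0.467387·(0.337961)/(2.510362) = 2.720038;  |Δ| = 0.062923
p(2.720038) = -0.017306
s_5 = 2.720038 − (-0.017306)·(-0.062923)/(-0.484693) = 2.722285;  |Δ| = 0.002247
|s_5 − s_4| = 0.002247 < 0.01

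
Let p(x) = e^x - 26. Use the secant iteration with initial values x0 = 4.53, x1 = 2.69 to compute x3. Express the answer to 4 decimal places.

3.3578

p(4.53) = 66.758561, p(2.69) = -11.268324
x2 = 2.690000 − (-11.268324)·(2.690000 − 4.530000) / (-11.268324 − 66.758561) = 2.690000 − (20.733716)/(-78.026885) = 2.955725
p(2.955725) = -6.784346
x3 = 2.955725 − (-6.784346)·(2.955725 − 2.690000) / (-6.784346 − (-11.268324)) = 2.955725 − (-1.802772)/(4.483979) = 3.357773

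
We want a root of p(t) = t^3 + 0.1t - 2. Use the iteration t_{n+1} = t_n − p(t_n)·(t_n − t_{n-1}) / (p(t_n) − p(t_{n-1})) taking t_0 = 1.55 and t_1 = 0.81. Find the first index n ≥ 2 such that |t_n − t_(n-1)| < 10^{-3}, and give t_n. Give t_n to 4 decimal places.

n = 6, t_n = 1.2335

p(1.55) = 1.878875, p(0.81) = -1.387559
t_2 = 0.810000 − (-1.387559)·(-0.740000)/(-3.266434) = 1.124347;  |Δ| = 0.314347
p(1.124347) = -0.466215
t_3 = 1.124347 − (-0.466215)·(0.314347)/(0.921344) = 1.283412;  |Δ| = 0.159065
p(1.283412) = 0.242307
t_4 = 1.283412 − 0.242307·(0.159065)/(0.708522) = 1.229013;  |Δ| = 0.054398
p(1.229013) = -0.020707
t_5 = 1.229013 − (-0.020707)·(-0.054398)/(-0.263014) = 1.233296;  |Δ| = 0.004283
p(1.233296) = -0.000804
t_6 = 1.233296 − (-0.000804)·(0.004283)/(0.019903) = 1.233469;  |Δ| = 0.000173
|t_6 − t_5| = 0.000173 < 10^{-3}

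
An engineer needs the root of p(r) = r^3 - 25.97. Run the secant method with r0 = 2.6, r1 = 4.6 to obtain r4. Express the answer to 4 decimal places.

p(2.6) = -8.394000, p(4.6) = 71.366000
r2 = 4.600000 − 71.366000·(4.600000 − 2.600000) / (71.366000 − (-8.394000)) = 4.600000 − (142.732000)/(79.760000) = 2.810481
p(2.810481) = -3.770552
r3 = 2.810481 − (-3.770552)·(2.810481 − 4.600000) / (-3.770552 − 71.366000) = 2.810481 − (6.747474)/(-75.136552) = 2.900284
p(2.900284) = -1.573828
r4 = 2.900284 − (-1.573828)·(2.900284 − 2.810481) / (-1.573828 − (-3.770552)) = 2.900284 − (-0.141334)/(2.196725) = 2.964623

2.9646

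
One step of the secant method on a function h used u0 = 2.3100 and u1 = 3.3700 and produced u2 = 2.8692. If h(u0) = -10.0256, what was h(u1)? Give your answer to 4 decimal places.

8.9786

The secant line through (2.3100, -10.0256) and (3.3700, h(u1)) crosses zero at u2 = 2.8692.
So (2.3100, -10.0256), (3.3700, h(u1)), (2.8692, 0) are collinear:
h(u1) = -10.0256 · (3.3700 − 2.8692) / (2.3100 − 2.8692) = -10.0256 · (0.500800)/(-0.559200) = 8.978577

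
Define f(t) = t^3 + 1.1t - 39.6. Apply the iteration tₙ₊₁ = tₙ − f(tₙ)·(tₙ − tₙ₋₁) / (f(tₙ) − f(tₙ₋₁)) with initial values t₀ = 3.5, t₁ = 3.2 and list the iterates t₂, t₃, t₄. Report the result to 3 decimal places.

f(3.5) = 7.12500, f(3.2) = -3.31200
t₂ = 3.20000 − (-3.31200)·(3.20000 − 3.50000) / (-3.31200 − 7.12500) = 3.20000 − (0.99360)/(-10.43700) = 3.29520
f(3.29520) = -0.19488
t₃ = 3.29520 − (-0.19488)·(3.29520 − 3.20000) / (-0.19488 − (-3.31200)) = 3.29520 − (-0.01855)/(3.11712) = 3.30115
f(3.30115) = 0.00590
t₄ = 3.30115 − 0.00590·(3.30115 − 3.29520) / (0.00590 − (-0.19488)) = 3.30115 − (0.00004)/(0.20077) = 3.30098

3.295, 3.301, 3.301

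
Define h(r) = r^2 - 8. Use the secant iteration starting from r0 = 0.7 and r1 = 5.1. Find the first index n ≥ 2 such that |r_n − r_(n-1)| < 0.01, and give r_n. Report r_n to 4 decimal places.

n = 6, r_n = 2.8284

h(0.7) = -7.510000, h(5.1) = 18.010000
r2 = 5.100000 − 18.010000·(4.400000)/(25.520000) = 1.994828;  |Δ| = 3.105172
h(1.994828) = -4.020663
r3 = 1.994828 − (-4.020663)·(-3.105172)/(-22.030663) = 2.561531;  |Δ| = 0.566703
h(2.561531) = -1.438559
r4 = 2.561531 − (-1.438559)·(0.566703)/(2.582104) = 2.877257;  |Δ| = 0.315726
h(2.877257) = 0.278605
r5 = 2.877257 − 0.278605·(0.315726)/(1.717164) = 2.826031;  |Δ| = 0.051226
h(2.826031) = -0.013549
r6 = 2.826031 − (-0.013549)·(-0.051226)/(-0.292155) = 2.828407;  |Δ| = 0.002376
|r6 − r5| = 0.002376 < 0.01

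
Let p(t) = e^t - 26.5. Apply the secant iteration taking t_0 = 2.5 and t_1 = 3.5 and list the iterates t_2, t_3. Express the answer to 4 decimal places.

p(2.5) = -14.317506, p(3.5) = 6.615452
t_2 = 3.500000 − 6.615452·(3.500000 − 2.500000) / (6.615452 − (-14.317506)) = 3.500000 − (6.615452)/(20.932958) = 3.183970
p(3.183970) = -2.357602
t_3 = 3.183970 − (-2.357602)·(3.183970 − 3.500000) / (-2.357602 − 6.615452) = 3.183970 − (0.745074)/(-8.973054) = 3.267004

3.1840, 3.2670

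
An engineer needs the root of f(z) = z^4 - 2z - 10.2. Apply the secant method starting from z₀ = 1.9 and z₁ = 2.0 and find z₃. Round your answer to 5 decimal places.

1.93678

f(1.9) = -0.9679000, f(2.0) = 1.8000000
z₂ = 2.0000000 − 1.8000000·(2.0000000 − 1.9000000) / (1.8000000 − (-0.9679000)) = 2.0000000 − (0.1800000)/(2.7679000) = 1.9349687
f(1.9349687) = -0.0516223
z₃ = 1.9349687 − (-0.0516223)·(1.9349687 − 2.0000000) / (-0.0516223 − 1.8000000) = 1.9349687 − (0.0033571)/(-1.8516223) = 1.9367818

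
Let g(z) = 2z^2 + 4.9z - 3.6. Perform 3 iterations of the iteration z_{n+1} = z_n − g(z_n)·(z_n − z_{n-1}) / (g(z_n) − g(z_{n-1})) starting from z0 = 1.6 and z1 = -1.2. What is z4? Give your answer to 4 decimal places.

0.4405

g(1.6) = 9.360000, g(-1.2) = -6.600000
z2 = -1.200000 − (-6.600000)·(-1.200000 − 1.600000) / (-6.600000 − 9.360000) = -1.200000 − (18.480000)/(-15.960000) = -0.042105
g(-0.042105) = -3.802770
z3 = -0.042105 − (-3.802770)·(-0.042105 − (-1.200000)) / (-3.802770 − (-6.600000)) = -0.042105 − (-4.403207)/(2.797230) = 1.532026
g(1.532026) = 8.601136
z4 = 1.532026 − 8.601136·(1.532026 − (-0.042105)) / (8.601136 − (-3.802770)) = 1.532026 − (13.539319)/(12.403906) = 0.440489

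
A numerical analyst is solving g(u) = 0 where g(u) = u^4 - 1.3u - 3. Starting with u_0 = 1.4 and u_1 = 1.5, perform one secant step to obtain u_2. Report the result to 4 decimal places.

g(1.4) = -0.978400, g(1.5) = 0.112500
u_2 = 1.500000 − 0.112500·(1.500000 − 1.400000) / (0.112500 − (-0.978400)) = 1.500000 − (0.011250)/(1.090900) = 1.489687

1.4897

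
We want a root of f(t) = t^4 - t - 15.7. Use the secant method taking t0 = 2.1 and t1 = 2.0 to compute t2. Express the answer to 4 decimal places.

f(2.1) = 1.648100, f(2.0) = -1.700000
t2 = 2.000000 − (-1.700000)·(2.000000 − 2.100000) / (-1.700000 − 1.648100) = 2.000000 − (0.170000)/(-3.348100) = 2.050775

2.0508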